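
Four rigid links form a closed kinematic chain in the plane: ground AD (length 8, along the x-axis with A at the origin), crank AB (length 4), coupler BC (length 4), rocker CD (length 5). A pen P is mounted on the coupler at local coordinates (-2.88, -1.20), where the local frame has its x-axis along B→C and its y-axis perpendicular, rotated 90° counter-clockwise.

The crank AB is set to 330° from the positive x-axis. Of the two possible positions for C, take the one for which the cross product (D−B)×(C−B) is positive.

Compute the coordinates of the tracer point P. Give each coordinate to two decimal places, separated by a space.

A=(0,0), D=(8.00,0)
B = A + 4.00·(cos330°, sin330°) = (3.4641, -2.0000)
|BD| = 4.9573
circle(B,4.00) ∩ circle(D,5.00): a=1.5709, h=3.6786
  candidates: C₊=(3.4173,1.9997) cross=18.236; C₋=(6.3856,-4.7322) cross=-18.236
  mode + wants cross > 0 → take C=(3.4173,1.9997) (cross=18.236)
ex = (C−B)/|BC| = (-0.0117,0.9999); ey = (-0.9999,-0.0117)
P = B + -2.88·ex + -1.20·ey = (4.6977,-4.8658)

4.70 -4.87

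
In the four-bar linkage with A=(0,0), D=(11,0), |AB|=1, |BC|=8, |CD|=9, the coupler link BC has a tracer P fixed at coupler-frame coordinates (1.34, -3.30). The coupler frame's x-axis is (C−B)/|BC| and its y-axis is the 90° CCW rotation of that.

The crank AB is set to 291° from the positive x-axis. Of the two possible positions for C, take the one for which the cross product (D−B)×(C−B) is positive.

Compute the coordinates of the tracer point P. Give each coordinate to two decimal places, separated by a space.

A=(0,0), D=(11.00,0)
B = A + 1.00·(cos291°, sin291°) = (0.3584, -0.9336)
|BD| = 10.6825
circle(B,8.00) ∩ circle(D,9.00): a=4.5456, h=6.5832
  candidates: C₊=(4.3112,6.0216) cross=70.325; C₋=(5.4619,-7.0943) cross=-70.325
  mode + wants cross > 0 → take C=(4.3112,6.0216) (cross=70.325)
ex = (C−B)/|BC| = (0.4941,0.8694); ey = (-0.8694,0.4941)
P = B + 1.34·ex + -3.30·ey = (3.8895,-1.3991)

3.89 -1.40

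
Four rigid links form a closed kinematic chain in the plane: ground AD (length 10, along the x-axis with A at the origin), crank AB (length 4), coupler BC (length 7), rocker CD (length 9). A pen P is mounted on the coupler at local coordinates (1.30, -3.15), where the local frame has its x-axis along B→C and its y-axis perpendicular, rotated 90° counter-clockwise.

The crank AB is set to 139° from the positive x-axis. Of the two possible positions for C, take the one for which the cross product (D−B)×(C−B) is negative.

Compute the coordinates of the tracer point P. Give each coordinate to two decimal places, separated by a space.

A=(0,0), D=(10.00,0)
B = A + 4.00·(cos139°, sin139°) = (-3.0188, 2.6242)
|BD| = 13.2807
circle(B,7.00) ∩ circle(D,9.00): a=5.4356, h=4.4107
  candidates: C₊=(3.1811,5.8739) cross=58.577; C₋=(1.4380,-2.7736) cross=-58.577
  mode - wants cross < 0 → take C=(1.4380,-2.7736) (cross=-58.577)
ex = (C−B)/|BC| = (0.6367,-0.7711); ey = (0.7711,0.6367)
P = B + 1.30·ex + -3.15·ey = (-4.6201,-0.3838)

-4.62 -0.38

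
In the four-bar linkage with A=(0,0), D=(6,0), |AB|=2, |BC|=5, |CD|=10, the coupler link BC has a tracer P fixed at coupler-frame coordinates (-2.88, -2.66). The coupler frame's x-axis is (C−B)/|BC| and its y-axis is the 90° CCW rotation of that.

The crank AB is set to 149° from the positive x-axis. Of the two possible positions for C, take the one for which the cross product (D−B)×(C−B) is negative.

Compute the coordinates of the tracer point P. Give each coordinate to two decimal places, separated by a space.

A=(0,0), D=(6.00,0)
B = A + 2.00·(cos149°, sin149°) = (-1.7143, 1.0301)
|BD| = 7.7828
circle(B,5.00) ∩ circle(D,10.00): a=-0.9269, h=4.9133
  candidates: C₊=(-1.9828,6.0229) cross=38.239; C₋=(-3.2834,-3.7174) cross=-38.239
  mode - wants cross < 0 → take C=(-3.2834,-3.7174) (cross=-38.239)
ex = (C−B)/|BC| = (-0.3138,-0.9495); ey = (0.9495,-0.3138)
P = B + -2.88·ex + -2.66·ey = (-3.3362,4.5993)

-3.34 4.60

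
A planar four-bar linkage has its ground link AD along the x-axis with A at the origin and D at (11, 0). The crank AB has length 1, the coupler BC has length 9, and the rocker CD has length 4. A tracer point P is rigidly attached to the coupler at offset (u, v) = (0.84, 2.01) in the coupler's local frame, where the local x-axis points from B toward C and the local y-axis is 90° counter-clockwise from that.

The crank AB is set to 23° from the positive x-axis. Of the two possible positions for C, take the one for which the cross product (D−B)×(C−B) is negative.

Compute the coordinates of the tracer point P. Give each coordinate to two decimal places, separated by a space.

2.54 1.84

A=(0,0), D=(11.00,0)
B = A + 1.00·(cos23°, sin23°) = (0.9205, 0.3907)
|BD| = 10.0871
circle(B,9.00) ∩ circle(D,4.00): a=8.2655, h=3.5612
  candidates: C₊=(9.3177,3.6290) cross=35.922; C₋=(9.0418,-3.4879) cross=-35.922
  mode - wants cross < 0 → take C=(9.0418,-3.4879) (cross=-35.922)
ex = (C−B)/|BC| = (0.9024,-0.4310); ey = (0.4310,0.9024)
P = B + 0.84·ex + 2.01·ey = (2.5447,1.8425)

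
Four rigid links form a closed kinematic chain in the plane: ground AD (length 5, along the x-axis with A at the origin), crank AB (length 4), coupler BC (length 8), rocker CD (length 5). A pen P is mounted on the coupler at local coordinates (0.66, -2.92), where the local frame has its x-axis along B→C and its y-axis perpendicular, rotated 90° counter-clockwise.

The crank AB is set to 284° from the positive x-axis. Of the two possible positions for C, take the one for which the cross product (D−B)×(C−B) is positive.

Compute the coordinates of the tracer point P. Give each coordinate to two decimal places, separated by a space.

A=(0,0), D=(5.00,0)
B = A + 4.00·(cos284°, sin284°) = (0.9677, -3.8812)
|BD| = 5.5967
circle(B,8.00) ∩ circle(D,5.00): a=6.2825, h=4.9527
  candidates: C₊=(2.0595,4.0440) cross=27.719; C₋=(8.9287,-3.0927) cross=-27.719
  mode + wants cross > 0 → take C=(2.0595,4.0440) (cross=27.719)
ex = (C−B)/|BC| = (0.1365,0.9906); ey = (-0.9906,0.1365)
P = B + 0.66·ex + -2.92·ey = (3.9504,-3.6259)

3.95 -3.63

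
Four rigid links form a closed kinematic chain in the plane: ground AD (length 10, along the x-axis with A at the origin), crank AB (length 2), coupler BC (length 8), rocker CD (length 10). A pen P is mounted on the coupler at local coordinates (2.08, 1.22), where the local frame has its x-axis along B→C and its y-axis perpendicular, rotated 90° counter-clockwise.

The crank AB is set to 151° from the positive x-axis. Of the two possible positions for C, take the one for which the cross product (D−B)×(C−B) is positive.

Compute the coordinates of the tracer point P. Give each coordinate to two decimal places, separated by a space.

A=(0,0), D=(10.00,0)
B = A + 2.00·(cos151°, sin151°) = (-1.7492, 0.9696)
|BD| = 11.7892
circle(B,8.00) ∩ circle(D,10.00): a=4.3678, h=6.7024
  candidates: C₊=(3.1550,7.2901) cross=79.016; C₋=(2.0525,-6.0693) cross=-79.016
  mode + wants cross > 0 → take C=(3.1550,7.2901) (cross=79.016)
ex = (C−B)/|BC| = (0.6130,0.7901); ey = (-0.7901,0.6130)
P = B + 2.08·ex + 1.22·ey = (-1.4380,3.3608)

-1.44 3.36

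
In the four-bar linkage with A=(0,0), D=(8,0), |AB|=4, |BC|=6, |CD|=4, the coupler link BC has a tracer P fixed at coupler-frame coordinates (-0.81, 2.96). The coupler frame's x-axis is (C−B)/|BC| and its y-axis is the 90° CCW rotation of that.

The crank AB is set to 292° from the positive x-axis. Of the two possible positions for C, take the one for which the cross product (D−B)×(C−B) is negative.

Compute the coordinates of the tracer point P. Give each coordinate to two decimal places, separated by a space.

A=(0,0), D=(8.00,0)
B = A + 4.00·(cos292°, sin292°) = (1.4984, -3.7087)
|BD| = 7.4850
circle(B,6.00) ∩ circle(D,4.00): a=5.0785, h=3.1951
  candidates: C₊=(4.3265,1.5829) cross=23.915; C₋=(7.4928,-3.9677) cross=-23.915
  mode - wants cross < 0 → take C=(7.4928,-3.9677) (cross=-23.915)
ex = (C−B)/|BC| = (0.9991,-0.0432); ey = (0.0432,0.9991)
P = B + -0.81·ex + 2.96·ey = (0.8169,-0.7165)

0.82 -0.72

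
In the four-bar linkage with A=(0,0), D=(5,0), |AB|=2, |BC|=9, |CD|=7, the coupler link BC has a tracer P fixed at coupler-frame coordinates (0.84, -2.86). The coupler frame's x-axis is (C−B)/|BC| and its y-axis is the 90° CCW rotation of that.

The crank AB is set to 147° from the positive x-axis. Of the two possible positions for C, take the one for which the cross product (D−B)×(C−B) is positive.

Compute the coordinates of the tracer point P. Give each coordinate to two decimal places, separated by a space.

A=(0,0), D=(5.00,0)
B = A + 2.00·(cos147°, sin147°) = (-1.6773, 1.0893)
|BD| = 6.7656
circle(B,9.00) ∩ circle(D,7.00): a=5.7477, h=6.9256
  candidates: C₊=(5.1104,6.9991) cross=46.856; C₋=(2.8803,-6.6714) cross=-46.856
  mode + wants cross > 0 → take C=(5.1104,6.9991) (cross=46.856)
ex = (C−B)/|BC| = (0.7542,0.6567); ey = (-0.6567,0.7542)
P = B + 0.84·ex + -2.86·ey = (0.8342,-0.5161)

0.83 -0.52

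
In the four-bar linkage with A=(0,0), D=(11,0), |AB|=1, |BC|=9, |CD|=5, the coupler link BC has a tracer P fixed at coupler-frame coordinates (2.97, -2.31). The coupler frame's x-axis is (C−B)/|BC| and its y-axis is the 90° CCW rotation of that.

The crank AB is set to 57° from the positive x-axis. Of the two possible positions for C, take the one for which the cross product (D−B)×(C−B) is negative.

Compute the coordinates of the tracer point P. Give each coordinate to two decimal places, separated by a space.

A=(0,0), D=(11.00,0)
B = A + 1.00·(cos57°, sin57°) = (0.5446, 0.8387)
|BD| = 10.4889
circle(B,9.00) ∩ circle(D,5.00): a=7.9139, h=4.2860
  candidates: C₊=(8.7759,4.4781) cross=44.955; C₋=(8.0906,-4.0663) cross=-44.955
  mode - wants cross < 0 → take C=(8.0906,-4.0663) (cross=-44.955)
ex = (C−B)/|BC| = (0.8384,-0.5450); ey = (0.5450,0.8384)
P = B + 2.97·ex + -2.31·ey = (1.7758,-2.7168)

1.78 -2.72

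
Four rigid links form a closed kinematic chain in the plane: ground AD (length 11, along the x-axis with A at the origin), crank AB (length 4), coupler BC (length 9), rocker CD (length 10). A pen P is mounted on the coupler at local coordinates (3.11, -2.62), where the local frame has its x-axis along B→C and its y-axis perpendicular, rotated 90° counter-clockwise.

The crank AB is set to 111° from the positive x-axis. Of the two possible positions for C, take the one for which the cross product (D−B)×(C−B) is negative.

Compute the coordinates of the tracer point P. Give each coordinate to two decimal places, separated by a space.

A=(0,0), D=(11.00,0)
B = A + 4.00·(cos111°, sin111°) = (-1.4335, 3.7343)
|BD| = 12.9822
circle(B,9.00) ∩ circle(D,10.00): a=5.7593, h=6.9160
  candidates: C₊=(6.0718,8.7013) cross=89.784; C₋=(2.0930,-4.5460) cross=-89.784
  mode - wants cross < 0 → take C=(2.0930,-4.5460) (cross=-89.784)
ex = (C−B)/|BC| = (0.3918,-0.9200); ey = (0.9200,0.3918)
P = B + 3.11·ex + -2.62·ey = (-2.6254,-0.1536)

-2.63 -0.15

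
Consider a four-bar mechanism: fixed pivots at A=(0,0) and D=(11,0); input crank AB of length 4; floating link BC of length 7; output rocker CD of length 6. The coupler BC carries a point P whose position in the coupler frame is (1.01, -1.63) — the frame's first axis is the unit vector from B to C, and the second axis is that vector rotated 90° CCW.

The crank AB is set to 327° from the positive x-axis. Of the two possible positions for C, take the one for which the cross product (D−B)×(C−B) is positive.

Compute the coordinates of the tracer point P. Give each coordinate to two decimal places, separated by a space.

5.27 -2.03

A=(0,0), D=(11.00,0)
B = A + 4.00·(cos327°, sin327°) = (3.3547, -2.1786)
|BD| = 7.9497
circle(B,7.00) ∩ circle(D,6.00): a=4.7925, h=5.1022
  candidates: C₊=(6.5655,4.0416) cross=40.561; C₋=(9.3619,-5.7721) cross=-40.561
  mode + wants cross > 0 → take C=(6.5655,4.0416) (cross=40.561)
ex = (C−B)/|BC| = (0.4587,0.8886); ey = (-0.8886,0.4587)
P = B + 1.01·ex + -1.63·ey = (5.2664,-2.0287)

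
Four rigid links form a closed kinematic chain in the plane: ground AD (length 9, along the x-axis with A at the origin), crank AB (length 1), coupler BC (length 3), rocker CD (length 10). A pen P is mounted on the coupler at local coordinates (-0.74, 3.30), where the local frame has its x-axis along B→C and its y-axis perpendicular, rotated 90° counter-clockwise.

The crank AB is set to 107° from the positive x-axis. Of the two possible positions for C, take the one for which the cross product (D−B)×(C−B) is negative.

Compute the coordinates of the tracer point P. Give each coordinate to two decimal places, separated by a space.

A=(0,0), D=(9.00,0)
B = A + 1.00·(cos107°, sin107°) = (-0.2924, 0.9563)
|BD| = 9.3415
circle(B,3.00) ∩ circle(D,10.00): a=-0.2000, h=2.9933
  candidates: C₊=(-0.1849,3.9544) cross=27.962; C₋=(-0.7978,-2.0008) cross=-27.962
  mode - wants cross < 0 → take C=(-0.7978,-2.0008) (cross=-27.962)
ex = (C−B)/|BC| = (-0.1685,-0.9857); ey = (0.9857,-0.1685)
P = B + -0.74·ex + 3.30·ey = (3.0851,1.1298)

3.09 1.13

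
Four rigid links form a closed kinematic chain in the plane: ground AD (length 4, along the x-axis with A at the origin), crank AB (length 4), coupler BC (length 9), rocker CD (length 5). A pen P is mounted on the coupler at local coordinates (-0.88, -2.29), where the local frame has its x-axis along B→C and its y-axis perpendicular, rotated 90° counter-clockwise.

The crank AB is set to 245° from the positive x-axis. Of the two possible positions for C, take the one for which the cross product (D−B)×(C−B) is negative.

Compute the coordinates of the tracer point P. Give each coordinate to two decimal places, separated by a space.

-2.60 -5.90

A=(0,0), D=(4.00,0)
B = A + 4.00·(cos245°, sin245°) = (-1.6905, -3.6252)
|BD| = 6.7471
circle(B,9.00) ∩ circle(D,5.00): a=7.5235, h=4.9394
  candidates: C₊=(2.0008,4.5829) cross=33.327; C₋=(7.3087,-3.7487) cross=-33.327
  mode - wants cross < 0 → take C=(7.3087,-3.7487) (cross=-33.327)
ex = (C−B)/|BC| = (0.9999,-0.0137); ey = (0.0137,0.9999)
P = B + -0.88·ex + -2.29·ey = (-2.6018,-5.9029)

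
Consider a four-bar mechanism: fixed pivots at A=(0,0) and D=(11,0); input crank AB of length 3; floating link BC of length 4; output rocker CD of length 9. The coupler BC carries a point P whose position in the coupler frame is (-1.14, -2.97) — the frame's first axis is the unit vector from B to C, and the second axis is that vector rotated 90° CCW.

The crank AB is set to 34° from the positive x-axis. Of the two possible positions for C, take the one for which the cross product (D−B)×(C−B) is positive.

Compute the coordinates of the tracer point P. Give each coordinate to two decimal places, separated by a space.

A=(0,0), D=(11.00,0)
B = A + 3.00·(cos34°, sin34°) = (2.4871, 1.6776)
|BD| = 8.6766
circle(B,4.00) ∩ circle(D,9.00): a=0.5926, h=3.9559
  candidates: C₊=(3.8334,5.4442) cross=34.323; C₋=(2.3037,-2.3182) cross=-34.323
  mode + wants cross > 0 → take C=(3.8334,5.4442) (cross=34.323)
ex = (C−B)/|BC| = (0.3366,0.9417); ey = (-0.9417,0.3366)
P = B + -1.14·ex + -2.97·ey = (4.9002,-0.3955)

4.90 -0.40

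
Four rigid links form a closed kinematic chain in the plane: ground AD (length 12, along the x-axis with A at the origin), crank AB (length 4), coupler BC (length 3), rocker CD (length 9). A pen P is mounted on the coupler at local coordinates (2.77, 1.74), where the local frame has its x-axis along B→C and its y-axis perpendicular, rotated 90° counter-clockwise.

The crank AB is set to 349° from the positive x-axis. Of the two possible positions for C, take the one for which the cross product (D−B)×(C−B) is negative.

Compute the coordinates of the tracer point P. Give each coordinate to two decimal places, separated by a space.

A=(0,0), D=(12.00,0)
B = A + 4.00·(cos349°, sin349°) = (3.9265, -0.7632)
|BD| = 8.1095
circle(B,3.00) ∩ circle(D,9.00): a=-0.3845, h=2.9753
  candidates: C₊=(3.2637,2.1626) cross=24.128; C₋=(3.8237,-3.7615) cross=-24.128
  mode - wants cross < 0 → take C=(3.8237,-3.7615) (cross=-24.128)
ex = (C−B)/|BC| = (-0.0343,-0.9994); ey = (0.9994,-0.0343)
P = B + 2.77·ex + 1.74·ey = (5.5706,-3.5912)

5.57 -3.59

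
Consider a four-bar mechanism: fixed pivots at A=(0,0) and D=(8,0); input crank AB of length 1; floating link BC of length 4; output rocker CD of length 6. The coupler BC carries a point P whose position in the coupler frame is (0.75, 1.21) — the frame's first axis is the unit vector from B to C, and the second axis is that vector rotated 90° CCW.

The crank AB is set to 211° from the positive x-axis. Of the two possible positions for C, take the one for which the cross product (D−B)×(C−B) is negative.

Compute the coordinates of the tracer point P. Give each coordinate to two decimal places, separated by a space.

A=(0,0), D=(8.00,0)
B = A + 1.00·(cos211°, sin211°) = (-0.8572, -0.5150)
|BD| = 8.8721
circle(B,4.00) ∩ circle(D,6.00): a=3.3089, h=2.2474
  candidates: C₊=(2.3157,1.9207) cross=19.939; C₋=(2.5767,-2.5666) cross=-19.939
  mode - wants cross < 0 → take C=(2.5767,-2.5666) (cross=-19.939)
ex = (C−B)/|BC| = (0.8585,-0.5129); ey = (0.5129,0.8585)
P = B + 0.75·ex + 1.21·ey = (0.4073,0.1390)

0.41 0.14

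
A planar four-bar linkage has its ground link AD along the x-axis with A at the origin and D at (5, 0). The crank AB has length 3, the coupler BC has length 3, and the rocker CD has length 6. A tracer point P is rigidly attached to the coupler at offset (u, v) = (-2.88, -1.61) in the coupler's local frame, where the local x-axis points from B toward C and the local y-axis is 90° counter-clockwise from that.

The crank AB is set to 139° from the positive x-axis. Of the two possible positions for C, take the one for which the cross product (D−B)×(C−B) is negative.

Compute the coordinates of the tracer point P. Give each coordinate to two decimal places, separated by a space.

A=(0,0), D=(5.00,0)
B = A + 3.00·(cos139°, sin139°) = (-2.2641, 1.9682)
|BD| = 7.5260
circle(B,3.00) ∩ circle(D,6.00): a=1.9692, h=2.2632
  candidates: C₊=(0.2284,3.6376) cross=17.033; C₋=(-0.9553,-0.7312) cross=-17.033
  mode - wants cross < 0 → take C=(-0.9553,-0.7312) (cross=-17.033)
ex = (C−B)/|BC| = (0.4363,-0.8998); ey = (0.8998,0.4363)
P = B + -2.88·ex + -1.61·ey = (-4.9693,3.8572)

-4.97 3.86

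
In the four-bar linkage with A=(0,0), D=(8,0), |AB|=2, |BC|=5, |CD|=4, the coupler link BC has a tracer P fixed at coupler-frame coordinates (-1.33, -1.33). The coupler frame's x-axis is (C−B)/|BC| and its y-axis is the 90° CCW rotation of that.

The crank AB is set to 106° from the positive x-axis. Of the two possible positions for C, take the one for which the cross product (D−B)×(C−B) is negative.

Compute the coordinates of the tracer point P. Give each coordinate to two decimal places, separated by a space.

A=(0,0), D=(8.00,0)
B = A + 2.00·(cos106°, sin106°) = (-0.5513, 1.9225)
|BD| = 8.7647
circle(B,5.00) ∩ circle(D,4.00): a=4.8958, h=1.0155
  candidates: C₊=(4.4480,1.8394) cross=8.901; C₋=(4.0025,-0.1422) cross=-8.901
  mode - wants cross < 0 → take C=(4.0025,-0.1422) (cross=-8.901)
ex = (C−B)/|BC| = (0.9108,-0.4129); ey = (0.4129,0.9108)
P = B + -1.33·ex + -1.33·ey = (-2.3118,1.2604)

-2.31 1.26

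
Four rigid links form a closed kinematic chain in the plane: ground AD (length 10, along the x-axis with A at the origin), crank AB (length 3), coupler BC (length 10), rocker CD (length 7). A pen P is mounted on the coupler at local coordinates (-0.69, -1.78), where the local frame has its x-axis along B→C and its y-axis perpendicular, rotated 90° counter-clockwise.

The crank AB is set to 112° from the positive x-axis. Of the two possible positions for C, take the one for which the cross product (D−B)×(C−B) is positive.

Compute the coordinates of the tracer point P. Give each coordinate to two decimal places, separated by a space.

A=(0,0), D=(10.00,0)
B = A + 3.00·(cos112°, sin112°) = (-1.1238, 2.7816)
|BD| = 11.4663
circle(B,10.00) ∩ circle(D,7.00): a=7.9571, h=6.0568
  candidates: C₊=(8.0649,6.7272) cross=69.449; C₋=(5.1263,-5.0246) cross=-69.449
  mode + wants cross > 0 → take C=(8.0649,6.7272) (cross=69.449)
ex = (C−B)/|BC| = (0.9189,0.3946); ey = (-0.3946,0.9189)
P = B + -0.69·ex + -1.78·ey = (-1.0555,0.8737)

-1.06 0.87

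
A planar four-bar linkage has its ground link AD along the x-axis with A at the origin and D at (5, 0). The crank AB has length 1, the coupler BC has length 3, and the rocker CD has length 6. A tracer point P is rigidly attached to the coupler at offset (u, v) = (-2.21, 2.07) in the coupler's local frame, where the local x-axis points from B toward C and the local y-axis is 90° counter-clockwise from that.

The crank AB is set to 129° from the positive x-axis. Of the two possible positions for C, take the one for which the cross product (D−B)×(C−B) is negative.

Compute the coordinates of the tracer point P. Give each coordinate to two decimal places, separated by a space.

A=(0,0), D=(5.00,0)
B = A + 1.00·(cos129°, sin129°) = (-0.6293, 0.7771)
|BD| = 5.6827
circle(B,3.00) ∩ circle(D,6.00): a=0.4657, h=2.9636
  candidates: C₊=(0.2373,3.6492) cross=16.841; C₋=(-0.5733,-2.2223) cross=-16.841
  mode - wants cross < 0 → take C=(-0.5733,-2.2223) (cross=-16.841)
ex = (C−B)/|BC| = (0.0187,-0.9998); ey = (0.9998,0.0187)
P = B + -2.21·ex + 2.07·ey = (1.3990,3.0254)

1.40 3.03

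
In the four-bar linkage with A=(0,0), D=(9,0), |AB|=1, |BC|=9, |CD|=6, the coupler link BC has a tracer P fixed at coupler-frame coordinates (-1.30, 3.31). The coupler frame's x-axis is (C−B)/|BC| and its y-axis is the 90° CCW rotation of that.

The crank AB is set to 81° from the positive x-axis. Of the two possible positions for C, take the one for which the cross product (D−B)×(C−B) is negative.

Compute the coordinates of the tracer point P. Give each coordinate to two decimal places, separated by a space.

1.61 4.23

A=(0,0), D=(9.00,0)
B = A + 1.00·(cos81°, sin81°) = (0.1564, 0.9877)
|BD| = 8.8985
circle(B,9.00) ∩ circle(D,6.00): a=6.9778, h=5.6842
  candidates: C₊=(7.7220,5.8623) cross=50.582; C₋=(6.4602,-5.4359) cross=-50.582
  mode - wants cross < 0 → take C=(6.4602,-5.4359) (cross=-50.582)
ex = (C−B)/|BC| = (0.7004,-0.7137); ey = (0.7137,0.7004)
P = B + -1.30·ex + 3.31·ey = (1.6084,4.2339)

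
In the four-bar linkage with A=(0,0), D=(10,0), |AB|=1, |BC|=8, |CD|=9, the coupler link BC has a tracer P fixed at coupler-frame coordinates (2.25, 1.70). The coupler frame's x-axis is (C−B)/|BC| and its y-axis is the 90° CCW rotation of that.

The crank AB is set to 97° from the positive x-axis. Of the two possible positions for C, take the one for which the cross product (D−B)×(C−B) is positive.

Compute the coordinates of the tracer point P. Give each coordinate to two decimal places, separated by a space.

-0.09 3.81

A=(0,0), D=(10.00,0)
B = A + 1.00·(cos97°, sin97°) = (-0.1219, 0.9925)
|BD| = 10.1704
circle(B,8.00) ∩ circle(D,9.00): a=4.2495, h=6.7781
  candidates: C₊=(4.7688,7.3235) cross=68.936; C₋=(3.4458,-6.1679) cross=-68.936
  mode + wants cross > 0 → take C=(4.7688,7.3235) (cross=68.936)
ex = (C−B)/|BC| = (0.6113,0.7914); ey = (-0.7914,0.6113)
P = B + 2.25·ex + 1.70·ey = (-0.0917,3.8124)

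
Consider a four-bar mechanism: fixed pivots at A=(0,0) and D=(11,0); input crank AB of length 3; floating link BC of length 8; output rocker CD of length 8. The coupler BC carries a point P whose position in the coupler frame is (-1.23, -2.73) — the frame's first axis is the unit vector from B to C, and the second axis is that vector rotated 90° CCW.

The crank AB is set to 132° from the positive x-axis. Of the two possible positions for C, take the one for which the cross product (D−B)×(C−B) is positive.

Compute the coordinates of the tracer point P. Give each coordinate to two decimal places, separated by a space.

-1.98 -0.76

A=(0,0), D=(11.00,0)
B = A + 3.00·(cos132°, sin132°) = (-2.0074, 2.2294)
|BD| = 13.1971
circle(B,8.00) ∩ circle(D,8.00): a=6.5985, h=4.5232
  candidates: C₊=(5.2604,5.5729) cross=59.693; C₋=(3.7322,-3.3435) cross=-59.693
  mode + wants cross > 0 → take C=(5.2604,5.5729) (cross=59.693)
ex = (C−B)/|BC| = (0.9085,0.4179); ey = (-0.4179,0.9085)
P = B + -1.23·ex + -2.73·ey = (-1.9839,-0.7648)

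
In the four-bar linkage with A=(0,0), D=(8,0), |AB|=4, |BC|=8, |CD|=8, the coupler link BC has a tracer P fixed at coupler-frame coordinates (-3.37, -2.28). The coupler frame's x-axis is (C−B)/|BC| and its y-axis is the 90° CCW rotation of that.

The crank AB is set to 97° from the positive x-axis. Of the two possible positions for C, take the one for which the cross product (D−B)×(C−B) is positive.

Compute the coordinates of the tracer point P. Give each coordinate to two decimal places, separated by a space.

-2.32 0.34

A=(0,0), D=(8.00,0)
B = A + 4.00·(cos97°, sin97°) = (-0.4875, 3.9702)
|BD| = 9.3701
circle(B,8.00) ∩ circle(D,8.00): a=4.6851, h=6.4846
  candidates: C₊=(6.5038,7.8588) cross=60.762; C₋=(1.0087,-3.8887) cross=-60.762
  mode + wants cross > 0 → take C=(6.5038,7.8588) (cross=60.762)
ex = (C−B)/|BC| = (0.8739,0.4861); ey = (-0.4861,0.8739)
P = B + -3.37·ex + -2.28·ey = (-2.3243,0.3396)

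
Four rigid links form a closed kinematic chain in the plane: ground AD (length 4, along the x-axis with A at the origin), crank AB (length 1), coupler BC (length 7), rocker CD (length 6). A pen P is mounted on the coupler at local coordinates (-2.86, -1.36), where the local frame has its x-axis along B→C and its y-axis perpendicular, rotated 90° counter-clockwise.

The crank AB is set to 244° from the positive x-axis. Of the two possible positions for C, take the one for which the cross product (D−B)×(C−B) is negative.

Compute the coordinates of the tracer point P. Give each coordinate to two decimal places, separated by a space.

A=(0,0), D=(4.00,0)
B = A + 1.00·(cos244°, sin244°) = (-0.4384, -0.8988)
|BD| = 4.5285
circle(B,7.00) ∩ circle(D,6.00): a=3.6996, h=5.9425
  candidates: C₊=(2.0082,5.6597) cross=26.910; C₋=(4.3671,-5.9888) cross=-26.910
  mode - wants cross < 0 → take C=(4.3671,-5.9888) (cross=-26.910)
ex = (C−B)/|BC| = (0.6865,-0.7271); ey = (0.7271,0.6865)
P = B + -2.86·ex + -1.36·ey = (-3.3906,0.2472)

-3.39 0.25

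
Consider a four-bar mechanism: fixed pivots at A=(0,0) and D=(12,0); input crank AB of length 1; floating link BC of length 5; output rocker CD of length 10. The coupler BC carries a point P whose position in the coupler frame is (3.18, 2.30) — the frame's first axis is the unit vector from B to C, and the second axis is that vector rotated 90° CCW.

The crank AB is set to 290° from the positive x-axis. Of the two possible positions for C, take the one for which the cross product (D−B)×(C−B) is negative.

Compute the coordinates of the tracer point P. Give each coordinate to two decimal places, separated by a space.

A=(0,0), D=(12.00,0)
B = A + 1.00·(cos290°, sin290°) = (0.3420, -0.9397)
|BD| = 11.6958
circle(B,5.00) ∩ circle(D,10.00): a=2.6416, h=4.2452
  candidates: C₊=(2.6340,3.5040) cross=49.651; C₋=(3.3162,-4.9589) cross=-49.651
  mode - wants cross < 0 → take C=(3.3162,-4.9589) (cross=-49.651)
ex = (C−B)/|BC| = (0.5948,-0.8039); ey = (0.8039,0.5948)
P = B + 3.18·ex + 2.30·ey = (4.0824,-2.1278)

4.08 -2.13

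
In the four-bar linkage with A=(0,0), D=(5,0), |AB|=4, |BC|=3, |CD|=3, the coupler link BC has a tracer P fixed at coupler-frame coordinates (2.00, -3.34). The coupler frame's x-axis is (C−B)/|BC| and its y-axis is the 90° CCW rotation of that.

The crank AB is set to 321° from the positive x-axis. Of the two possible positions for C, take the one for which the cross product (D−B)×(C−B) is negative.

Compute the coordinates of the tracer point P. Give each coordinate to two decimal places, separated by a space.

4.79 -6.03

A=(0,0), D=(5.00,0)
B = A + 4.00·(cos321°, sin321°) = (3.1086, -2.5173)
|BD| = 3.1487
circle(B,3.00) ∩ circle(D,3.00): a=1.5743, h=2.5537
  candidates: C₊=(2.0127,0.2754) cross=8.041; C₋=(6.0959,-2.7927) cross=-8.041
  mode - wants cross < 0 → take C=(6.0959,-2.7927) (cross=-8.041)
ex = (C−B)/|BC| = (0.9958,-0.0918); ey = (0.0918,0.9958)
P = B + 2.00·ex + -3.34·ey = (4.7935,-6.0268)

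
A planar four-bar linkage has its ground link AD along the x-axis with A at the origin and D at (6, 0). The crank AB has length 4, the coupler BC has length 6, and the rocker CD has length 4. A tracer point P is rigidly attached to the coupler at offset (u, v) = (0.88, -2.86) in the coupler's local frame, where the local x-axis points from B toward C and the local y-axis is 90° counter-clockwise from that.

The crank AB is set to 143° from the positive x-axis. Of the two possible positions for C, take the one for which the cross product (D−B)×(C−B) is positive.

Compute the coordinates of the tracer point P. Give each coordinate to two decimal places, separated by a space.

A=(0,0), D=(6.00,0)
B = A + 4.00·(cos143°, sin143°) = (-3.1945, 2.4073)
|BD| = 9.5044
circle(B,6.00) ∩ circle(D,4.00): a=5.8044, h=1.5197
  candidates: C₊=(2.8055,2.4073) cross=14.444; C₋=(2.0357,-0.5330) cross=-14.444
  mode + wants cross > 0 → take C=(2.8055,2.4073) (cross=14.444)
ex = (C−B)/|BC| = (1.0000,0.0000); ey = (-0.0000,1.0000)
P = B + 0.88·ex + -2.86·ey = (-2.3145,-0.4527)

-2.31 -0.45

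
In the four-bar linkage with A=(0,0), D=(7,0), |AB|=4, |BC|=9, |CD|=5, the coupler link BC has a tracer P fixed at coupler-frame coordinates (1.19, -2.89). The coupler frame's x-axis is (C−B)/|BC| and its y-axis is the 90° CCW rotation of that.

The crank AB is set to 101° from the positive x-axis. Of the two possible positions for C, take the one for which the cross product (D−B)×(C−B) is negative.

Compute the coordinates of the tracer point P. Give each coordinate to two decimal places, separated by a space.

-2.65 1.44

A=(0,0), D=(7.00,0)
B = A + 4.00·(cos101°, sin101°) = (-0.7632, 3.9265)
|BD| = 8.6997
circle(B,9.00) ∩ circle(D,5.00): a=7.5684, h=4.8703
  candidates: C₊=(8.1886,4.8567) cross=42.370; C₋=(3.7923,-3.8354) cross=-42.370
  mode - wants cross < 0 → take C=(3.7923,-3.8354) (cross=-42.370)
ex = (C−B)/|BC| = (0.5062,-0.8624); ey = (0.8624,0.5062)
P = B + 1.19·ex + -2.89·ey = (-2.6533,1.4374)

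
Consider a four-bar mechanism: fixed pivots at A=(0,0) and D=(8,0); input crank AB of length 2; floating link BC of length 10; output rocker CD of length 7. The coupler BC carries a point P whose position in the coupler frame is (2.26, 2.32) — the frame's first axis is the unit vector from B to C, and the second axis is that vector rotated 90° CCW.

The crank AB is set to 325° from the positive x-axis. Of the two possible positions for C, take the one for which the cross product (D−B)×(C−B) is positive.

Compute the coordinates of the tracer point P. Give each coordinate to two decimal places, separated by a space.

1.07 2.04

A=(0,0), D=(8.00,0)
B = A + 2.00·(cos325°, sin325°) = (1.6383, -1.1472)
|BD| = 6.4643
circle(B,10.00) ∩ circle(D,7.00): a=7.1769, h=6.9636
  candidates: C₊=(7.4655,6.9796) cross=45.015; C₋=(9.9371,-6.7267) cross=-45.015
  mode + wants cross > 0 → take C=(7.4655,6.9796) (cross=45.015)
ex = (C−B)/|BC| = (0.5827,0.8127); ey = (-0.8127,0.5827)
P = B + 2.26·ex + 2.32·ey = (1.0699,2.0414)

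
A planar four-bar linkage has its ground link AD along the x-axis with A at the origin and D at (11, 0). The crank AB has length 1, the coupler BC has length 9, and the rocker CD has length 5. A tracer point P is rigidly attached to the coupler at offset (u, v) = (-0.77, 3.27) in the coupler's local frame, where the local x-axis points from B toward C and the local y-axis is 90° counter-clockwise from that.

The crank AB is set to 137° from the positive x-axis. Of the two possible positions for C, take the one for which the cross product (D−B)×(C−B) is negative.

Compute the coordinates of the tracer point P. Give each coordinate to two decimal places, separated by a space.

A=(0,0), D=(11.00,0)
B = A + 1.00·(cos137°, sin137°) = (-0.7314, 0.6820)
|BD| = 11.7512
circle(B,9.00) ∩ circle(D,5.00): a=8.2583, h=3.5777
  candidates: C₊=(7.7207,3.7744) cross=42.042; C₋=(7.3054,-3.3690) cross=-42.042
  mode - wants cross < 0 → take C=(7.3054,-3.3690) (cross=-42.042)
ex = (C−B)/|BC| = (0.8930,-0.4501); ey = (0.4501,0.8930)
P = B + -0.77·ex + 3.27·ey = (0.0529,3.9486)

0.05 3.95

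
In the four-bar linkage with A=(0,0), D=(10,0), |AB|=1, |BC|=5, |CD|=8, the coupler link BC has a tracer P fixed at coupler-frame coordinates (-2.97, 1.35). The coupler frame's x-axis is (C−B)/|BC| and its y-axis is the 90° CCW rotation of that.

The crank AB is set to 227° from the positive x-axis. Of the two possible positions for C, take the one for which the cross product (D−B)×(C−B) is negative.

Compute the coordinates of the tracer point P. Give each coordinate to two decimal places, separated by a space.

A=(0,0), D=(10.00,0)
B = A + 1.00·(cos227°, sin227°) = (-0.6820, -0.7314)
|BD| = 10.7070
circle(B,5.00) ∩ circle(D,8.00): a=3.5323, h=3.5388
  candidates: C₊=(2.6003,3.0405) cross=37.890; C₋=(3.0837,-4.0206) cross=-37.890
  mode - wants cross < 0 → take C=(3.0837,-4.0206) (cross=-37.890)
ex = (C−B)/|BC| = (0.7531,-0.6579); ey = (0.6579,0.7531)
P = B + -2.97·ex + 1.35·ey = (-2.0307,2.2392)

-2.03 2.24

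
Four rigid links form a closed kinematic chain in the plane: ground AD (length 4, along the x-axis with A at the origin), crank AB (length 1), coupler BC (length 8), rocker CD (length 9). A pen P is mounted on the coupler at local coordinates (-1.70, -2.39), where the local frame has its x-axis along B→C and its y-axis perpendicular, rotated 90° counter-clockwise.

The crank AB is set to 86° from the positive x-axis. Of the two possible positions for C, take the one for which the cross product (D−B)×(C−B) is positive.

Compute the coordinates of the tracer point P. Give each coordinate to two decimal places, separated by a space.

1.99 -1.22

A=(0,0), D=(4.00,0)
B = A + 1.00·(cos86°, sin86°) = (0.0698, 0.9976)
|BD| = 4.0549
circle(B,8.00) ∩ circle(D,9.00): a=-0.0688, h=7.9997
  candidates: C₊=(1.9711,8.7683) cross=32.438; C₋=(-1.9650,-6.7393) cross=-32.438
  mode + wants cross > 0 → take C=(1.9711,8.7683) (cross=32.438)
ex = (C−B)/|BC| = (0.2377,0.9713); ey = (-0.9713,0.2377)
P = B + -1.70·ex + -2.39·ey = (1.9872,-1.2218)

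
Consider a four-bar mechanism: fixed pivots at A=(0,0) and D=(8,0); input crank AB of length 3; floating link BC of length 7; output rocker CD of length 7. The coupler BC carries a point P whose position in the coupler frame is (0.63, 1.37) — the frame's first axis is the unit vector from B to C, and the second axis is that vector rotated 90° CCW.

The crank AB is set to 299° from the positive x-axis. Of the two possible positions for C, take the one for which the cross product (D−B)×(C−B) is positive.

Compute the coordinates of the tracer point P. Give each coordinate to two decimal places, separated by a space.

0.19 -1.80

A=(0,0), D=(8.00,0)
B = A + 3.00·(cos299°, sin299°) = (1.4544, -2.6239)
|BD| = 7.0519
circle(B,7.00) ∩ circle(D,7.00): a=3.5259, h=6.0471
  candidates: C₊=(2.4772,4.3010) cross=42.644; C₋=(6.9772,-6.9249) cross=-42.644
  mode + wants cross > 0 → take C=(2.4772,4.3010) (cross=42.644)
ex = (C−B)/|BC| = (0.1461,0.9893); ey = (-0.9893,0.1461)
P = B + 0.63·ex + 1.37·ey = (0.1912,-1.8004)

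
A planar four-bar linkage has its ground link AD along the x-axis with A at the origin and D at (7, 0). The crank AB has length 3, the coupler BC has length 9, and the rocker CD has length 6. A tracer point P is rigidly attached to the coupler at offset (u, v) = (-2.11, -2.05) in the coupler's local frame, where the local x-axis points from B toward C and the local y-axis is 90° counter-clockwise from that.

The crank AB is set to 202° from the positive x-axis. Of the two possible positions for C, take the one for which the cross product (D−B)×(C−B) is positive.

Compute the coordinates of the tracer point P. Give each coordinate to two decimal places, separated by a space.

A=(0,0), D=(7.00,0)
B = A + 3.00·(cos202°, sin202°) = (-2.7816, -1.1238)
|BD| = 9.8459
circle(B,9.00) ∩ circle(D,6.00): a=7.2082, h=5.3891
  candidates: C₊=(3.7644,5.0528) cross=53.060; C₋=(4.9946,-5.6549) cross=-53.060
  mode + wants cross > 0 → take C=(3.7644,5.0528) (cross=53.060)
ex = (C−B)/|BC| = (0.7273,0.6863); ey = (-0.6863,0.7273)
P = B + -2.11·ex + -2.05·ey = (-2.9093,-4.0629)

-2.91 -4.06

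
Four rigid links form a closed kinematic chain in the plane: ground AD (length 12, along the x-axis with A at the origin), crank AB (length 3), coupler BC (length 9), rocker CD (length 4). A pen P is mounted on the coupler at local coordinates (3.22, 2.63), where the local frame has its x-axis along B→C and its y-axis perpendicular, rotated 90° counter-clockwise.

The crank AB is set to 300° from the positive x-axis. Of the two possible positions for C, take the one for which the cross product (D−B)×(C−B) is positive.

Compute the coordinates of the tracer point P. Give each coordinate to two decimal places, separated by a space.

2.65 1.40

A=(0,0), D=(12.00,0)
B = A + 3.00·(cos300°, sin300°) = (1.5000, -2.5981)
|BD| = 10.8167
circle(B,9.00) ∩ circle(D,4.00): a=8.4130, h=3.1972
  candidates: C₊=(8.8987,2.5263) cross=34.583; C₋=(10.4346,-3.6810) cross=-34.583
  mode + wants cross > 0 → take C=(8.8987,2.5263) (cross=34.583)
ex = (C−B)/|BC| = (0.8221,0.5694); ey = (-0.5694,0.8221)
P = B + 3.22·ex + 2.63·ey = (2.6496,1.3974)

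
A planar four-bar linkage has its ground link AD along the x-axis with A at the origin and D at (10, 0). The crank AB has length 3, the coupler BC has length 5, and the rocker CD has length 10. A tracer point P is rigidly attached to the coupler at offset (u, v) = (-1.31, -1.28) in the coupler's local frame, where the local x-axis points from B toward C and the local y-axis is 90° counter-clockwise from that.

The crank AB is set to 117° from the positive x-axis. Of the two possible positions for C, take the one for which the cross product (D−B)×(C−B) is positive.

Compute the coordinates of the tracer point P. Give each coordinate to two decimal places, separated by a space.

-1.38 0.84

A=(0,0), D=(10.00,0)
B = A + 3.00·(cos117°, sin117°) = (-1.3620, 2.6730)
|BD| = 11.6722
circle(B,5.00) ∩ circle(D,10.00): a=2.6233, h=4.2566
  candidates: C₊=(2.1664,6.2157) cross=49.683; C₋=(0.2168,-2.0712) cross=-49.683
  mode + wants cross > 0 → take C=(2.1664,6.2157) (cross=49.683)
ex = (C−B)/|BC| = (0.7057,0.7085); ey = (-0.7085,0.7057)
P = B + -1.31·ex + -1.28·ey = (-1.3795,0.8416)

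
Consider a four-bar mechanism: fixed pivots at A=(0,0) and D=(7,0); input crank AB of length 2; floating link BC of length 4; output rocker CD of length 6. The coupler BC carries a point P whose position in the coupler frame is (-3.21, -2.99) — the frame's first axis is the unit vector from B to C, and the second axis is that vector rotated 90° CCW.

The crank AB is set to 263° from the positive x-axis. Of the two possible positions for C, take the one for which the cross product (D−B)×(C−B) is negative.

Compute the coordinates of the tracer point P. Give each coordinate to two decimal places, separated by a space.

-4.61 -2.41

A=(0,0), D=(7.00,0)
B = A + 2.00·(cos263°, sin263°) = (-0.2437, -1.9851)
|BD| = 7.5108
circle(B,4.00) ∩ circle(D,6.00): a=2.4240, h=3.1819
  candidates: C₊=(1.2531,1.7243) cross=23.898; C₋=(2.9350,-4.4132) cross=-23.898
  mode - wants cross < 0 → take C=(2.9350,-4.4132) (cross=-23.898)
ex = (C−B)/|BC| = (0.7947,-0.6070); ey = (0.6070,0.7947)
P = B + -3.21·ex + -2.99·ey = (-4.6097,-2.4127)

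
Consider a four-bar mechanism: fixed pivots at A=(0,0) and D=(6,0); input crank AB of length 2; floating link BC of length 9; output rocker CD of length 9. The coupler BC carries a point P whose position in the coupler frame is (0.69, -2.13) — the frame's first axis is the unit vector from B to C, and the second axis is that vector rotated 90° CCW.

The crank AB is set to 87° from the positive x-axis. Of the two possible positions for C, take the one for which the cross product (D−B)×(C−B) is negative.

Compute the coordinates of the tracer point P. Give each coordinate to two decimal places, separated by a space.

-2.01 1.25

A=(0,0), D=(6.00,0)
B = A + 2.00·(cos87°, sin87°) = (0.1047, 1.9973)
|BD| = 6.2245
circle(B,9.00) ∩ circle(D,9.00): a=3.1122, h=8.4448
  candidates: C₊=(5.7620,8.9969) cross=52.564; C₋=(0.3426,-6.9996) cross=-52.564
  mode - wants cross < 0 → take C=(0.3426,-6.9996) (cross=-52.564)
ex = (C−B)/|BC| = (0.0264,-0.9997); ey = (0.9997,0.0264)
P = B + 0.69·ex + -2.13·ey = (-2.0063,1.2512)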